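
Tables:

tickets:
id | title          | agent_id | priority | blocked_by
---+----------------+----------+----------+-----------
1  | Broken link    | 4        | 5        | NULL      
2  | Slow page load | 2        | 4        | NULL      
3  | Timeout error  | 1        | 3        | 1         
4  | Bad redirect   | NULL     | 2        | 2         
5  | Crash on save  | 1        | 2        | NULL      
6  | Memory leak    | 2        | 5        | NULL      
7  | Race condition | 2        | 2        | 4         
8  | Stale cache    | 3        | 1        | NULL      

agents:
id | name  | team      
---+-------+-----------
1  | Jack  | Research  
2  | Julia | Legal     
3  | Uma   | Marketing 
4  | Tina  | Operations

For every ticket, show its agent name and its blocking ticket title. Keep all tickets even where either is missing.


Two LEFT JOINs from the same base table tickets: one to agents via agent_id, one to tickets itself via blocked_by. Both are LEFT so every ticket is preserved.
Match against agents:
  - ticket 1 (Broken link): agent_id=4 -> matches Tina
  - ticket 2 (Slow page load): agent_id=2 -> matches Julia
  - ticket 3 (Timeout error): agent_id=1 -> matches Jack
  - ticket 4 (Bad redirect): agent_id=NULL, no match -> kept with NULL
  - ticket 5 (Crash on save): agent_id=1 -> matches Jack
  - ticket 6 (Memory leak): agent_id=2 -> matches Julia
  - ticket 7 (Race condition): agent_id=2 -> matches Julia
  - ticket 8 (Stale cache): agent_id=3 -> matches Uma
Match against tickets (self):
  - ticket 1 (Broken link): blocked_by=NULL -> NULL
  - ticket 2 (Slow page load): blocked_by=NULL -> NULL
  - ticket 3 (Timeout error): blocked_by=1 -> Broken link
  - ticket 4 (Bad redirect): blocked_by=2 -> Slow page load
  - ticket 5 (Crash on save): blocked_by=NULL -> NULL
  - ticket 6 (Memory leak): blocked_by=NULL -> NULL
  - ticket 7 (Race condition): blocked_by=4 -> Bad redirect
  - ticket 8 (Stale cache): blocked_by=NULL -> NULL

SQL:
SELECT a.title, b.name AS agent, c.title AS blocked_by
FROM tickets a
LEFT JOIN agents b ON a.agent_id = b.id
LEFT JOIN tickets c ON a.blocked_by = c.id

Result:
title          | agent | blocked_by    
---------------+-------+---------------
Broken link    | Tina  | NULL          
Slow page load | Julia | NULL          
Timeout error  | Jack  | Broken link   
Bad redirect   | NULL  | Slow page load
Crash on save  | Jack  | NULL          
Memory leak    | Julia | NULL          
Race condition | Julia | Bad redirect  
Stale cache    | Uma   | NULL          


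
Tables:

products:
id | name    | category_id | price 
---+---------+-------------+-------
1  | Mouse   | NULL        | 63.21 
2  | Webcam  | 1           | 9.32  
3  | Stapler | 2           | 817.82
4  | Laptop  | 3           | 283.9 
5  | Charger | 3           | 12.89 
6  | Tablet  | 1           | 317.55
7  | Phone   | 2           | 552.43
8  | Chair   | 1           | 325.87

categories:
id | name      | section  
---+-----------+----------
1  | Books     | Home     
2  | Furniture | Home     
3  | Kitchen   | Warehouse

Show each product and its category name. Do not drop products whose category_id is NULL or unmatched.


LEFT JOIN keeps every row from products (the left table); where category_id has no match in categories, the category columns become NULL. Walk through each product:
  - product 1 (Mouse): category_id=NULL, no match -> kept with NULL
  - product 2 (Webcam): category_id=1 -> matches Books
  - product 3 (Stapler): category_id=2 -> matches Furniture
  - product 4 (Laptop): category_id=3 -> matches Kitchen
  - product 5 (Charger): category_id=3 -> matches Kitchen
  - product 6 (Tablet): category_id=1 -> matches Books
  - product 7 (Phone): category_id=2 -> matches Furniture
  - product 8 (Chair): category_id=1 -> matches Books
All 8 rows appear; 1 has NULL category.

SQL:
SELECT a.name, b.name AS category
FROM products a
LEFT JOIN categories b ON a.category_id = b.id

Result:
name    | category 
--------+----------
Mouse   | NULL     
Webcam  | Books    
Stapler | Furniture
Laptop  | Kitchen  
Charger | Kitchen  
Tablet  | Books    
Phone   | Furniture
Chair   | Books    


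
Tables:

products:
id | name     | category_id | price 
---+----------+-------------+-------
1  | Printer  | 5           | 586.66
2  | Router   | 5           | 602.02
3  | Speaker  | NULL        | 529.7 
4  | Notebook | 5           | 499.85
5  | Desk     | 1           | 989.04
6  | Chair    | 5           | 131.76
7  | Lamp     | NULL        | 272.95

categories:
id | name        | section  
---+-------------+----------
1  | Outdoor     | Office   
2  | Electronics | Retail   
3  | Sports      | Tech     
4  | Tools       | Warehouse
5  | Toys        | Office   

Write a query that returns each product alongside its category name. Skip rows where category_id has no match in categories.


INNER JOIN keeps only products rows whose category_id matches an id in categories. Walk through each product:
  - product 1 (Printer): category_id=5 -> matches Toys
  - product 2 (Router): category_id=5 -> matches Toys
  - product 3 (Speaker): category_id=NULL, no match -> dropped
  - product 4 (Notebook): category_id=5 -> matches Toys
  - product 5 (Desk): category_id=1 -> matches Outdoor
  - product 6 (Chair): category_id=5 -> matches Toys
  - product 7 (Lamp): category_id=NULL, no match -> dropped
So 2 of 7 rows are dropped.

SQL:
SELECT a.name, b.name AS category
FROM products a
INNER JOIN categories b ON a.category_id = b.id

Result:
name     | category
---------+---------
Printer  | Toys    
Router   | Toys    
Notebook | Toys    
Desk     | Outdoor 
Chair    | Toys    


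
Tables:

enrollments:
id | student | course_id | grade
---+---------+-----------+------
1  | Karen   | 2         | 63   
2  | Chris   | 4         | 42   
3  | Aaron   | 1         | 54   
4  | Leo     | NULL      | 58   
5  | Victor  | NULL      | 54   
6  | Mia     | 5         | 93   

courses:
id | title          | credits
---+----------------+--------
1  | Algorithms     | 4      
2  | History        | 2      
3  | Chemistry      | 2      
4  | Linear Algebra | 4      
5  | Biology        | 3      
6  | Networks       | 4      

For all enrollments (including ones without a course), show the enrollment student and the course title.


LEFT JOIN keeps every row from enrollments (the left table); where course_id has no match in courses, the course columns become NULL. Walk through each enrollment:
  - enrollment 1 (Karen): course_id=2 -> matches History
  - enrollment 2 (Chris): course_id=4 -> matches Linear Algebra
  - enrollment 3 (Aaron): course_id=1 -> matches Algorithms
  - enrollment 4 (Leo): course_id=NULL, no match -> kept with NULL
  - enrollment 5 (Victor): course_id=NULL, no match -> kept with NULL
  - enrollment 6 (Mia): course_id=5 -> matches Biology
All 6 rows appear; 2 have NULL course.

SQL:
SELECT a.student, b.title AS course
FROM enrollments a
LEFT JOIN courses b ON a.course_id = b.id

Result:
student | course        
--------+---------------
Karen   | History       
Chris   | Linear Algebra
Aaron   | Algorithms    
Leo     | NULL          
Victor  | NULL          
Mia     | Biology       


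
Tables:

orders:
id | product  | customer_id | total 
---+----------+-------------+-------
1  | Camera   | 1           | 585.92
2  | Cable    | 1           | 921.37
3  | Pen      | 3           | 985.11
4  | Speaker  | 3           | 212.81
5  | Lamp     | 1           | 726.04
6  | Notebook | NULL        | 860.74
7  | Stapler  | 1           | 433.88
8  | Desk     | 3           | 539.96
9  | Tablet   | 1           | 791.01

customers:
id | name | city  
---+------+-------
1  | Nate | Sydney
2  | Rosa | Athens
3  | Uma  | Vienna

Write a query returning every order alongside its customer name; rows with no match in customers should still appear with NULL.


LEFT JOIN keeps every row from orders (the left table); where customer_id has no match in customers, the customer columns become NULL. Walk through each order:
  - order 1 (Camera): customer_id=1 -> matches Nate
  - order 2 (Cable): customer_id=1 -> matches Nate
  - order 3 (Pen): customer_id=3 -> matches Uma
  - order 4 (Speaker): customer_id=3 -> matches Uma
  - order 5 (Lamp): customer_id=1 -> matches Nate
  - order 6 (Notebook): customer_id=NULL, no match -> kept with NULL
  - order 7 (Stapler): customer_id=1 -> matches Nate
  - order 8 (Desk): customer_id=3 -> matches Uma
  - order 9 (Tablet): customer_id=1 -> matches Nate
All 9 rows appear; 1 has NULL customer.

SQL:
SELECT a.product, b.name AS customer
FROM orders a
LEFT JOIN customers b ON a.customer_id = b.id

Result:
product  | customer
---------+---------
Camera   | Nate    
Cable    | Nate    
Pen      | Uma     
Speaker  | Uma     
Lamp     | Nate    
Notebook | NULL    
Stapler  | Nate    
Desk     | Uma     
Tablet   | Nate    


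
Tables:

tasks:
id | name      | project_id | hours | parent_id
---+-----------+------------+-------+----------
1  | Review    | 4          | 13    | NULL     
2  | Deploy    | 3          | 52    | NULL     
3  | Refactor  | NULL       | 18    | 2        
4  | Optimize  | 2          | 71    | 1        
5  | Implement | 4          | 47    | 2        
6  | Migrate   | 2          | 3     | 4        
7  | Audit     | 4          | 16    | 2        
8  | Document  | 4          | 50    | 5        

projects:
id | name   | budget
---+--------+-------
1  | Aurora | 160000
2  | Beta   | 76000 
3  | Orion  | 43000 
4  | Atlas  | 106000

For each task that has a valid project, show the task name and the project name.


INNER JOIN keeps only tasks rows whose project_id matches an id in projects. Walk through each task:
  - task 1 (Review): project_id=4 -> matches Atlas
  - task 2 (Deploy): project_id=3 -> matches Orion
  - task 3 (Refactor): project_id=NULL, no match -> dropped
  - task 4 (Optimize): project_id=2 -> matches Beta
  - task 5 (Implement): project_id=4 -> matches Atlas
  - task 6 (Migrate): project_id=2 -> matches Beta
  - task 7 (Audit): project_id=4 -> matches Atlas
  - task 8 (Document): project_id=4 -> matches Atlas
So 1 of 8 rows is dropped.

SQL:
SELECT a.name, b.name AS project
FROM tasks a
INNER JOIN projects b ON a.project_id = b.id

Result:
name      | project
----------+--------
Review    | Atlas  
Deploy    | Orion  
Optimize  | Beta   
Implement | Atlas  
Migrate   | Beta   
Audit     | Atlas  
Document  | Atlas  


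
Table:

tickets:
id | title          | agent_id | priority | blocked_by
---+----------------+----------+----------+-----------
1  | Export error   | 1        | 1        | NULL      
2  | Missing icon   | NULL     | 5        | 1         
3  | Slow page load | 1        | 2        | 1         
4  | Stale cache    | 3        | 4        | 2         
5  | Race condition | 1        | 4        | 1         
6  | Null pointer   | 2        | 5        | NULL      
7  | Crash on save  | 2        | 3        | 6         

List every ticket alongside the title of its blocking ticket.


This is a self-join: tickets is joined to a second copy of itself, matching each row's blocked_by to another row's id. Use LEFT JOIN so rows with blocked_by=NULL are kept.
  - ticket 1 (Export error): blocked_by=NULL -> NULL
  - ticket 2 (Missing icon): blocked_by=1 -> Export error
  - ticket 3 (Slow page load): blocked_by=1 -> Export error
  - ticket 4 (Stale cache): blocked_by=2 -> Missing icon
  - ticket 5 (Race condition): blocked_by=1 -> Export error
  - ticket 6 (Null pointer): blocked_by=NULL -> NULL
  - ticket 7 (Crash on save): blocked_by=6 -> Null pointer

SQL:
SELECT a.title AS item, b.title AS blocked_by
FROM tickets a
LEFT JOIN tickets b ON a.blocked_by = b.id

Result:
item           | blocked_by  
---------------+-------------
Export error   | NULL        
Missing icon   | Export error
Slow page load | Export error
Stale cache    | Missing icon
Race condition | Export error
Null pointer   | NULL        
Crash on save  | Null pointer


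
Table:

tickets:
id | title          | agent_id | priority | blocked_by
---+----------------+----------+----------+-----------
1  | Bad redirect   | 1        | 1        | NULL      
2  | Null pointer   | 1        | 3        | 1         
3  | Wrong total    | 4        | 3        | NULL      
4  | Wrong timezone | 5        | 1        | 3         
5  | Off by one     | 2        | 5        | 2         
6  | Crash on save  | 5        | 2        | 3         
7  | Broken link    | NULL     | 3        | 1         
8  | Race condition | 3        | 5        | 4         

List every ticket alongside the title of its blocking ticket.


This is a self-join: tickets is joined to a second copy of itself, matching each row's blocked_by to another row's id. Use LEFT JOIN so rows with blocked_by=NULL are kept.
  - ticket 1 (Bad redirect): blocked_by=NULL -> NULL
  - ticket 2 (Null pointer): blocked_by=1 -> Bad redirect
  - ticket 3 (Wrong total): blocked_by=NULL -> NULL
  - ticket 4 (Wrong timezone): blocked_by=3 -> Wrong total
  - ticket 5 (Off by one): blocked_by=2 -> Null pointer
  - ticket 6 (Crash on save): blocked_by=3 -> Wrong total
  - ticket 7 (Broken link): blocked_by=1 -> Bad redirect
  - ticket 8 (Race condition): blocked_by=4 -> Wrong timezone

SQL:
SELECT a.title AS item, b.title AS blocked_by
FROM tickets a
LEFT JOIN tickets b ON a.blocked_by = b.id

Result:
item           | blocked_by    
---------------+---------------
Bad redirect   | NULL          
Null pointer   | Bad redirect  
Wrong total    | NULL          
Wrong timezone | Wrong total   
Off by one     | Null pointer  
Crash on save  | Wrong total   
Broken link    | Bad redirect  
Race condition | Wrong timezone


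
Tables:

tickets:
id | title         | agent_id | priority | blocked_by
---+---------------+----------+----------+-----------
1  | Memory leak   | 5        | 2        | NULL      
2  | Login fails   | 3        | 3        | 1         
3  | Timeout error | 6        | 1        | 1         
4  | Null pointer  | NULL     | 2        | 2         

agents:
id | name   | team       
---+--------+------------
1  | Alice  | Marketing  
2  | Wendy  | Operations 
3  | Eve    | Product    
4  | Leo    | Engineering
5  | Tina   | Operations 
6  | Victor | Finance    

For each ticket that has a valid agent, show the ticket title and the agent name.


INNER JOIN keeps only tickets rows whose agent_id matches an id in agents. Walk through each ticket:
  - ticket 1 (Memory leak): agent_id=5 -> matches Tina
  - ticket 2 (Login fails): agent_id=3 -> matches Eve
  - ticket 3 (Timeout error): agent_id=6 -> matches Victor
  - ticket 4 (Null pointer): agent_id=NULL, no match -> dropped
So 1 of 4 rows is dropped.

SQL:
SELECT a.title, b.name AS agent
FROM tickets a
INNER JOIN agents b ON a.agent_id = b.id

Result:
title         | agent 
--------------+-------
Memory leak   | Tina  
Login fails   | Eve   
Timeout error | Victor


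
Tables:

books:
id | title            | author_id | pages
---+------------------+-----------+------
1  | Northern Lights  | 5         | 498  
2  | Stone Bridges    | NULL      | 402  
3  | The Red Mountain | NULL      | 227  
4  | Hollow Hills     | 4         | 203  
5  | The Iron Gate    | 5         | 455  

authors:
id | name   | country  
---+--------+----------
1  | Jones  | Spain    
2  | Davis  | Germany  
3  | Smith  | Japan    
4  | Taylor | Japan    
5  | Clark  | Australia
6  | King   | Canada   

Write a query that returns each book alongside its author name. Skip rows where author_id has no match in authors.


INNER JOIN keeps only books rows whose author_id matches an id in authors. Walk through each book:
  - book 1 (Northern Lights): author_id=5 -> matches Clark
  - book 2 (Stone Bridges): author_id=NULL, no match -> dropped
  - book 3 (The Red Mountain): author_id=NULL, no match -> dropped
  - book 4 (Hollow Hills): author_id=4 -> matches Taylor
  - book 5 (The Iron Gate): author_id=5 -> matches Clark
So 2 of 5 rows are dropped.

SQL:
SELECT a.title, b.name AS author
FROM books a
INNER JOIN authors b ON a.author_id = b.id

Result:
title           | author
----------------+-------
Northern Lights | Clark 
Hollow Hills    | Taylor
The Iron Gate   | Clark 


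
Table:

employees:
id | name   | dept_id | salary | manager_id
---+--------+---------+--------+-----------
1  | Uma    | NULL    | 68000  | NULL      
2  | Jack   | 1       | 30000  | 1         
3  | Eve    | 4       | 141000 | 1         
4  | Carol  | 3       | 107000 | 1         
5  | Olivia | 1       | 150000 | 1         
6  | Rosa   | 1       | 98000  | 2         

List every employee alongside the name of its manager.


This is a self-join: employees is joined to a second copy of itself, matching each row's manager_id to another row's id. Use LEFT JOIN so rows with manager_id=NULL are kept.
  - employee 1 (Uma): manager_id=NULL -> NULL
  - employee 2 (Jack): manager_id=1 -> Uma
  - employee 3 (Eve): manager_id=1 -> Uma
  - employee 4 (Carol): manager_id=1 -> Uma
  - employee 5 (Olivia): manager_id=1 -> Uma
  - employee 6 (Rosa): manager_id=2 -> Jack

SQL:
SELECT a.name AS item, b.name AS manager
FROM employees a
LEFT JOIN employees b ON a.manager_id = b.id

Result:
item   | manager
-------+--------
Uma    | NULL   
Jack   | Uma    
Eve    | Uma    
Carol  | Uma    
Olivia | Uma    
Rosa   | Jack   


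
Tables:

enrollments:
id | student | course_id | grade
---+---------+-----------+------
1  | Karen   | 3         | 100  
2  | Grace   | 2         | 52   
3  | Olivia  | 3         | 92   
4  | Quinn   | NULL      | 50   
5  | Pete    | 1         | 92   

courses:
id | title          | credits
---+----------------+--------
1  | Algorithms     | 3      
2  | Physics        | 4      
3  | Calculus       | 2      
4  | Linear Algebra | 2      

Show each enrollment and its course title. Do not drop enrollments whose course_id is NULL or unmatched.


LEFT JOIN keeps every row from enrollments (the left table); where course_id has no match in courses, the course columns become NULL. Walk through each enrollment:
  - enrollment 1 (Karen): course_id=3 -> matches Calculus
  - enrollment 2 (Grace): course_id=2 -> matches Physics
  - enrollment 3 (Olivia): course_id=3 -> matches Calculus
  - enrollment 4 (Quinn): course_id=NULL, no match -> kept with NULL
  - enrollment 5 (Pete): course_id=1 -> matches Algorithms
All 5 rows appear; 1 has NULL course.

SQL:
SELECT a.student, b.title AS course
FROM enrollments a
LEFT JOIN courses b ON a.course_id = b.id

Result:
student | course    
--------+-----------
Karen   | Calculus  
Grace   | Physics   
Olivia  | Calculus  
Quinn   | NULL      
Pete    | Algorithms


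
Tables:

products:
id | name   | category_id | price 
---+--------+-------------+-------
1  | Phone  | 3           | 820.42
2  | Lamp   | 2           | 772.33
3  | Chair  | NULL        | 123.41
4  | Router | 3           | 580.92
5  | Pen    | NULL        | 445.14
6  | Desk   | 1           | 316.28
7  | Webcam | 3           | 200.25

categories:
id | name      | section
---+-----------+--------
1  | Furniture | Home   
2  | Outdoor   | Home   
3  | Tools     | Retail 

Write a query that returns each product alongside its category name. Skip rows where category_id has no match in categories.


INNER JOIN keeps only products rows whose category_id matches an id in categories. Walk through each product:
  - product 1 (Phone): category_id=3 -> matches Tools
  - product 2 (Lamp): category_id=2 -> matches Outdoor
  - product 3 (Chair): category_id=NULL, no match -> dropped
  - product 4 (Router): category_id=3 -> matches Tools
  - product 5 (Pen): category_id=NULL, no match -> dropped
  - product 6 (Desk): category_id=1 -> matches Furniture
  - product 7 (Webcam): category_id=3 -> matches Tools
So 2 of 7 rows are dropped.

SQL:
SELECT a.name, b.name AS category
FROM products a
INNER JOIN categories b ON a.category_id = b.id

Result:
name   | category 
-------+----------
Phone  | Tools    
Lamp   | Outdoor  
Router | Tools    
Desk   | Furniture
Webcam | Tools    


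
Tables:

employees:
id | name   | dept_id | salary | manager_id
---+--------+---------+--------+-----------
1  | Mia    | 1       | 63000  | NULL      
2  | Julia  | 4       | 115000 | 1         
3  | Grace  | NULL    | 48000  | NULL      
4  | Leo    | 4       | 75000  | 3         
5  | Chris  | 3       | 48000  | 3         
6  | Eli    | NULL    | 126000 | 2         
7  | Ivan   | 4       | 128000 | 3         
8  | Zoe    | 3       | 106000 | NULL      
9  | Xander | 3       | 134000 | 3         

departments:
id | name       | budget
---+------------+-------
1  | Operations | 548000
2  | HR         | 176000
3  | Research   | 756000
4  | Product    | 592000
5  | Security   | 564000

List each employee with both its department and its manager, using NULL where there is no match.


Two LEFT JOINs from the same base table employees: one to departments via dept_id, one to employees itself via manager_id. Both are LEFT so every employee is preserved.
Match against departments:
  - employee 1 (Mia): dept_id=1 -> matches Operations
  - employee 2 (Julia): dept_id=4 -> matches Product
  - employee 3 (Grace): dept_id=NULL, no match -> kept with NULL
  - employee 4 (Leo): dept_id=4 -> matches Product
  - employee 5 (Chris): dept_id=3 -> matches Research
  - employee 6 (Eli): dept_id=NULL, no match -> kept with NULL
  - employee 7 (Ivan): dept_id=4 -> matches Product
  - employee 8 (Zoe): dept_id=3 -> matches Research
  - employee 9 (Xander): dept_id=3 -> matches Research
Match against employees (self):
  - employee 1 (Mia): manager_id=NULL -> NULL
  - employee 2 (Julia): manager_id=1 -> Mia
  - employee 3 (Grace): manager_id=NULL -> NULL
  - employee 4 (Leo): manager_id=3 -> Grace
  - employee 5 (Chris): manager_id=3 -> Grace
  - employee 6 (Eli): manager_id=2 -> Julia
  - employee 7 (Ivan): manager_id=3 -> Grace
  - employee 8 (Zoe): manager_id=NULL -> NULL
  - employee 9 (Xander): manager_id=3 -> Grace

SQL:
SELECT a.name, b.name AS department, c.name AS manager
FROM employees a
LEFT JOIN departments b ON a.dept_id = b.id
LEFT JOIN employees c ON a.manager_id = c.id

Result:
name   | department | manager
-------+------------+--------
Mia    | Operations | NULL   
Julia  | Product    | Mia    
Grace  | NULL       | NULL   
Leo    | Product    | Grace  
Chris  | Research   | Grace  
Eli    | NULL       | Julia  
Ivan   | Product    | Grace  
Zoe    | Research   | NULL   
Xander | Research   | Grace  


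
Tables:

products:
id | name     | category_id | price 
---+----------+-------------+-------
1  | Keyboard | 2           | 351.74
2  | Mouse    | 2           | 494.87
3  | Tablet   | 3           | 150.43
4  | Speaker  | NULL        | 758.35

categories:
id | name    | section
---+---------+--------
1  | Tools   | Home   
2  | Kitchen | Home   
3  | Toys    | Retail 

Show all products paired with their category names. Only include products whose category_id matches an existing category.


INNER JOIN keeps only products rows whose category_id matches an id in categories. Walk through each product:
  - product 1 (Keyboard): category_id=2 -> matches Kitchen
  - product 2 (Mouse): category_id=2 -> matches Kitchen
  - product 3 (Tablet): category_id=3 -> matches Toys
  - product 4 (Speaker): category_id=NULL, no match -> dropped
So 1 of 4 rows is dropped.

SQL:
SELECT a.name, b.name AS category
FROM products a
INNER JOIN categories b ON a.category_id = b.id

Result:
name     | category
---------+---------
Keyboard | Kitchen 
Mouse    | Kitchen 
Tablet   | Toys    


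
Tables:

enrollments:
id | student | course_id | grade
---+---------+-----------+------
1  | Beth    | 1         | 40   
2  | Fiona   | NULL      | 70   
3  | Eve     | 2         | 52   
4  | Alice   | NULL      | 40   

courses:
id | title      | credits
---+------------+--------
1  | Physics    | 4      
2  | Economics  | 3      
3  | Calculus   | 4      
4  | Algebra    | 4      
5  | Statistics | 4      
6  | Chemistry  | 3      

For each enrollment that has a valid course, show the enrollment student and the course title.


INNER JOIN keeps only enrollments rows whose course_id matches an id in courses. Walk through each enrollment:
  - enrollment 1 (Beth): course_id=1 -> matches Physics
  - enrollment 2 (Fiona): course_id=NULL, no match -> dropped
  - enrollment 3 (Eve): course_id=2 -> matches Economics
  - enrollment 4 (Alice): course_id=NULL, no match -> dropped
So 2 of 4 rows are dropped.

SQL:
SELECT a.student, b.title AS course
FROM enrollments a
INNER JOIN courses b ON a.course_id = b.id

Result:
student | course   
--------+----------
Beth    | Physics  
Eve     | Economics


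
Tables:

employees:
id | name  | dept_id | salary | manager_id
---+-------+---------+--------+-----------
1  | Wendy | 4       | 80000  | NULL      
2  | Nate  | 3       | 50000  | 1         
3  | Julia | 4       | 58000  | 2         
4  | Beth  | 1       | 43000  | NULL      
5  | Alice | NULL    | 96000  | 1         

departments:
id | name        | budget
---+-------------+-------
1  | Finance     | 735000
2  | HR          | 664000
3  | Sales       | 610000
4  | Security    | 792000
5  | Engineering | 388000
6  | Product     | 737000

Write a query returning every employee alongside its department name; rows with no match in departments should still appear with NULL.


LEFT JOIN keeps every row from employees (the left table); where dept_id has no match in departments, the department columns become NULL. Walk through each employee:
  - employee 1 (Wendy): dept_id=4 -> matches Security
  - employee 2 (Nate): dept_id=3 -> matches Sales
  - employee 3 (Julia): dept_id=4 -> matches Security
  - employee 4 (Beth): dept_id=1 -> matches Finance
  - employee 5 (Alice): dept_id=NULL, no match -> kept with NULL
All 5 rows appear; 1 has NULL department.

SQL:
SELECT a.name, b.name AS department
FROM employees a
LEFT JOIN departments b ON a.dept_id = b.id

Result:
name  | department
------+-----------
Wendy | Security  
Nate  | Sales     
Julia | Security  
Beth  | Finance   
Alice | NULL      


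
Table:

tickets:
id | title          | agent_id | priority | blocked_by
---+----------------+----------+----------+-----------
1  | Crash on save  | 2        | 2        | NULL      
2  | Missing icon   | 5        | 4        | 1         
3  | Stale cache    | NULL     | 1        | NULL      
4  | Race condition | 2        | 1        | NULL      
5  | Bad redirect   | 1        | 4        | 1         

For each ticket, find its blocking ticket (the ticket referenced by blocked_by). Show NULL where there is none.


This is a self-join: tickets is joined to a second copy of itself, matching each row's blocked_by to another row's id. Use LEFT JOIN so rows with blocked_by=NULL are kept.
  - ticket 1 (Crash on save): blocked_by=NULL -> NULL
  - ticket 2 (Missing icon): blocked_by=1 -> Crash on save
  - ticket 3 (Stale cache): blocked_by=NULL -> NULL
  - ticket 4 (Race condition): blocked_by=NULL -> NULL
  - ticket 5 (Bad redirect): blocked_by=1 -> Crash on save

SQL:
SELECT a.title AS item, b.title AS blocked_by
FROM tickets a
LEFT JOIN tickets b ON a.blocked_by = b.id

Result:
item           | blocked_by   
---------------+--------------
Crash on save  | NULL         
Missing icon   | Crash on save
Stale cache    | NULL         
Race condition | NULL         
Bad redirect   | Crash on save


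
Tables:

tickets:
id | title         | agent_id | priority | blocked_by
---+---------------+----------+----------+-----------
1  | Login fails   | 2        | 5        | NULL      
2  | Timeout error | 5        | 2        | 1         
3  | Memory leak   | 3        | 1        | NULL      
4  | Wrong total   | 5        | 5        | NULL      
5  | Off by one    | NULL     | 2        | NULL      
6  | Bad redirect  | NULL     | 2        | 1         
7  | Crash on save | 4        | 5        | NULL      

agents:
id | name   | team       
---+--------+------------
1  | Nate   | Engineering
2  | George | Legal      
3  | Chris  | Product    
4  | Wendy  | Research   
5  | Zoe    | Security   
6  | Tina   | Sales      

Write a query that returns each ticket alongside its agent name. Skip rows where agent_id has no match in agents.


INNER JOIN keeps only tickets rows whose agent_id matches an id in agents. Walk through each ticket:
  - ticket 1 (Login fails): agent_id=2 -> matches George
  - ticket 2 (Timeout error): agent_id=5 -> matches Zoe
  - ticket 3 (Memory leak): agent_id=3 -> matches Chris
  - ticket 4 (Wrong total): agent_id=5 -> matches Zoe
  - ticket 5 (Off by one): agent_id=NULL, no match -> dropped
  - ticket 6 (Bad redirect): agent_id=NULL, no match -> dropped
  - ticket 7 (Crash on save): agent_id=4 -> matches Wendy
So 2 of 7 rows are dropped.

SQL:
SELECT a.title, b.name AS agent
FROM tickets a
INNER JOIN agents b ON a.agent_id = b.id

Result:
title         | agent 
--------------+-------
Login fails   | George
Timeout error | Zoe   
Memory leak   | Chris 
Wrong total   | Zoe   
Crash on save | Wendy 


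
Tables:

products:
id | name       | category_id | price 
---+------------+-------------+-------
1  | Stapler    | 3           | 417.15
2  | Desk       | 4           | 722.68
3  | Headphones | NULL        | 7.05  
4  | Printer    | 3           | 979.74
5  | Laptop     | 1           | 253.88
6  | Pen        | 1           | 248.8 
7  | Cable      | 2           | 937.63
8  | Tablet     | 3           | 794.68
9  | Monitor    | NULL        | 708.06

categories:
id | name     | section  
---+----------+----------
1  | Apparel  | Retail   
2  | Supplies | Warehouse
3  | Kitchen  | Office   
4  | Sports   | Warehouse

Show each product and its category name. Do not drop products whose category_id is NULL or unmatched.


LEFT JOIN keeps every row from products (the left table); where category_id has no match in categories, the category columns become NULL. Walk through each product:
  - product 1 (Stapler): category_id=3 -> matches Kitchen
  - product 2 (Desk): category_id=4 -> matches Sports
  - product 3 (Headphones): category_id=NULL, no match -> kept with NULL
  - product 4 (Printer): category_id=3 -> matches Kitchen
  - product 5 (Laptop): category_id=1 -> matches Apparel
  - product 6 (Pen): category_id=1 -> matches Apparel
  - product 7 (Cable): category_id=2 -> matches Supplies
  - product 8 (Tablet): category_id=3 -> matches Kitchen
  - product 9 (Monitor): category_id=NULL, no match -> kept with NULL
All 9 rows appear; 2 have NULL category.

SQL:
SELECT a.name, b.name AS category
FROM products a
LEFT JOIN categories b ON a.category_id = b.id

Result:
name       | category
-----------+---------
Stapler    | Kitchen 
Desk       | Sports  
Headphones | NULL    
Printer    | Kitchen 
Laptop     | Apparel 
Pen        | Apparel 
Cable      | Supplies
Tablet     | Kitchen 
Monitor    | NULL    


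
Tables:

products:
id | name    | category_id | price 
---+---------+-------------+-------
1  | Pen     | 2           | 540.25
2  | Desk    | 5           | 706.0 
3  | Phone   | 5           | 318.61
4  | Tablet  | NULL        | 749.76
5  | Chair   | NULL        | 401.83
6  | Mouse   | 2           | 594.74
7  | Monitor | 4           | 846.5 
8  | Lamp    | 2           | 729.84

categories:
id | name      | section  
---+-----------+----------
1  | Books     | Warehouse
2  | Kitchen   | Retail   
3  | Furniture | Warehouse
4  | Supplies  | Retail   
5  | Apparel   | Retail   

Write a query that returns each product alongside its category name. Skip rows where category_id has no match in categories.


INNER JOIN keeps only products rows whose category_id matches an id in categories. Walk through each product:
  - product 1 (Pen): category_id=2 -> matches Kitchen
  - product 2 (Desk): category_id=5 -> matches Apparel
  - product 3 (Phone): category_id=5 -> matches Apparel
  - product 4 (Tablet): category_id=NULL, no match -> dropped
  - product 5 (Chair): category_id=NULL, no match -> dropped
  - product 6 (Mouse): category_id=2 -> matches Kitchen
  - product 7 (Monitor): category_id=4 -> matches Supplies
  - product 8 (Lamp): category_id=2 -> matches Kitchen
So 2 of 8 rows are dropped.

SQL:
SELECT a.name, b.name AS category
FROM products a
INNER JOIN categories b ON a.category_id = b.id

Result:
name    | category
--------+---------
Pen     | Kitchen 
Desk    | Apparel 
Phone   | Apparel 
Mouse   | Kitchen 
Monitor | Supplies
Lamp    | Kitchen 


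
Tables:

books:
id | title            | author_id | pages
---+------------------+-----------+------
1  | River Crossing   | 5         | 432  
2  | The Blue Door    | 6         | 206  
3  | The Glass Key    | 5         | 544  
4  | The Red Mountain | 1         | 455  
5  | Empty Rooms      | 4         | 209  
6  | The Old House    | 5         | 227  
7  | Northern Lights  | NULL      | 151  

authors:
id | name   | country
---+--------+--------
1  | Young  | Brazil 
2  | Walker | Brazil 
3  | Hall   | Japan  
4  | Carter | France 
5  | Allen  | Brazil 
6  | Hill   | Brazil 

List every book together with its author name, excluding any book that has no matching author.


INNER JOIN keeps only books rows whose author_id matches an id in authors. Walk through each book:
  - book 1 (River Crossing): author_id=5 -> matches Allen
  - book 2 (The Blue Door): author_id=6 -> matches Hill
  - book 3 (The Glass Key): author_id=5 -> matches Allen
  - book 4 (The Red Mountain): author_id=1 -> matches Young
  - book 5 (Empty Rooms): author_id=4 -> matches Carter
  - book 6 (The Old House): author_id=5 -> matches Allen
  - book 7 (Northern Lights): author_id=NULL, no match -> dropped
So 1 of 7 rows is dropped.

SQL:
SELECT a.title, b.name AS author
FROM books a
INNER JOIN authors b ON a.author_id = b.id

Result:
title            | author
-----------------+-------
River Crossing   | Allen 
The Blue Door    | Hill  
The Glass Key    | Allen 
The Red Mountain | Young 
Empty Rooms      | Carter
The Old House    | Allen 


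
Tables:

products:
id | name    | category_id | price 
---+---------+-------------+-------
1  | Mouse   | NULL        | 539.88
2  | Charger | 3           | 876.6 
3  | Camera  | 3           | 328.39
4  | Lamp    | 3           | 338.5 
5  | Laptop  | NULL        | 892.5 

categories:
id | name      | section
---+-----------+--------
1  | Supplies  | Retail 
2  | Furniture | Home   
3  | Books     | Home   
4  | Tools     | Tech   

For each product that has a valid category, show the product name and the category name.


INNER JOIN keeps only products rows whose category_id matches an id in categories. Walk through each product:
  - product 1 (Mouse): category_id=NULL, no match -> dropped
  - product 2 (Charger): category_id=3 -> matches Books
  - product 3 (Camera): category_id=3 -> matches Books
  - product 4 (Lamp): category_id=3 -> matches Books
  - product 5 (Laptop): category_id=NULL, no match -> dropped
So 2 of 5 rows are dropped.

SQL:
SELECT a.name, b.name AS category
FROM products a
INNER JOIN categories b ON a.category_id = b.id

Result:
name    | category
--------+---------
Charger | Books   
Camera  | Books   
Lamp    | Books   


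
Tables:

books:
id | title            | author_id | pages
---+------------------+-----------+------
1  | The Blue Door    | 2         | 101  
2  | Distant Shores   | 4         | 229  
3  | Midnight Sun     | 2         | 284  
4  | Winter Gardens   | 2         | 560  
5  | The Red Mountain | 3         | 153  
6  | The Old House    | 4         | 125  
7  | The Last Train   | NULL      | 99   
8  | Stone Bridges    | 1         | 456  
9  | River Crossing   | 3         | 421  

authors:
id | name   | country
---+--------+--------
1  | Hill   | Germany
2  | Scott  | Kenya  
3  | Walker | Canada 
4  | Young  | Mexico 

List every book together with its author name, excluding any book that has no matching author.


INNER JOIN keeps only books rows whose author_id matches an id in authors. Walk through each book:
  - book 1 (The Blue Door): author_id=2 -> matches Scott
  - book 2 (Distant Shores): author_id=4 -> matches Young
  - book 3 (Midnight Sun): author_id=2 -> matches Scott
  - book 4 (Winter Gardens): author_id=2 -> matches Scott
  - book 5 (The Red Mountain): author_id=3 -> matches Walker
  - book 6 (The Old House): author_id=4 -> matches Young
  - book 7 (The Last Train): author_id=NULL, no match -> dropped
  - book 8 (Stone Bridges): author_id=1 -> matches Hill
  - book 9 (River Crossing): author_id=3 -> matches Walker
So 1 of 9 rows is dropped.

SQL:
SELECT a.title, b.name AS author
FROM books a
INNER JOIN authors b ON a.author_id = b.id

Result:
title            | author
-----------------+-------
The Blue Door    | Scott 
Distant Shores   | Young 
Midnight Sun     | Scott 
Winter Gardens   | Scott 
The Red Mountain | Walker
The Old House    | Young 
Stone Bridges    | Hill  
River Crossing   | Walker


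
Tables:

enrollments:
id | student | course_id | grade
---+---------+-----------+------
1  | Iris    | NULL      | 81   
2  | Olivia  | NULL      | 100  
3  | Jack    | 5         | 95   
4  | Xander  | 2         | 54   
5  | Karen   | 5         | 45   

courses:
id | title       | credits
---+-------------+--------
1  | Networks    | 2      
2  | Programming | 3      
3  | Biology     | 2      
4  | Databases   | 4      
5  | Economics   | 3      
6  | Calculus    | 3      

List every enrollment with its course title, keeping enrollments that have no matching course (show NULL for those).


LEFT JOIN keeps every row from enrollments (the left table); where course_id has no match in courses, the course columns become NULL. Walk through each enrollment:
  - enrollment 1 (Iris): course_id=NULL, no match -> kept with NULL
  - enrollment 2 (Olivia): course_id=NULL, no match -> kept with NULL
  - enrollment 3 (Jack): course_id=5 -> matches Economics
  - enrollment 4 (Xander): course_id=2 -> matches Programming
  - enrollment 5 (Karen): course_id=5 -> matches Economics
All 5 rows appear; 2 have NULL course.

SQL:
SELECT a.student, b.title AS course
FROM enrollments a
LEFT JOIN courses b ON a.course_id = b.id

Result:
student | course     
--------+------------
Iris    | NULL       
Olivia  | NULL       
Jack    | Economics  
Xander  | Programming
Karen   | Economics  


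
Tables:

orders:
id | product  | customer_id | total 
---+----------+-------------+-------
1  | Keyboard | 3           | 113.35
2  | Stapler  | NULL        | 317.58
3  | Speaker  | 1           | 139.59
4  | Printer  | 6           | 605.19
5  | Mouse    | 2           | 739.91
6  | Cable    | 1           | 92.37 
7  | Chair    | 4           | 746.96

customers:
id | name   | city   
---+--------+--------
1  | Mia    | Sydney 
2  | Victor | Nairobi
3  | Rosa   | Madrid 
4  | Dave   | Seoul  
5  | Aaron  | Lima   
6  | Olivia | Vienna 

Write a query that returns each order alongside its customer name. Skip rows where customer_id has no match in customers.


INNER JOIN keeps only orders rows whose customer_id matches an id in customers. Walk through each order:
  - order 1 (Keyboard): customer_id=3 -> matches Rosa
  - order 2 (Stapler): customer_id=NULL, no match -> dropped
  - order 3 (Speaker): customer_id=1 -> matches Mia
  - order 4 (Printer): customer_id=6 -> matches Olivia
  - order 5 (Mouse): customer_id=2 -> matches Victor
  - order 6 (Cable): customer_id=1 -> matches Mia
  - order 7 (Chair): customer_id=4 -> matches Dave
So 1 of 7 rows is dropped.

SQL:
SELECT a.product, b.name AS customer
FROM orders a
INNER JOIN customers b ON a.customer_id = b.id

Result:
product  | customer
---------+---------
Keyboard | Rosa    
Speaker  | Mia     
Printer  | Olivia  
Mouse    | Victor  
Cable    | Mia     
Chair    | Dave    


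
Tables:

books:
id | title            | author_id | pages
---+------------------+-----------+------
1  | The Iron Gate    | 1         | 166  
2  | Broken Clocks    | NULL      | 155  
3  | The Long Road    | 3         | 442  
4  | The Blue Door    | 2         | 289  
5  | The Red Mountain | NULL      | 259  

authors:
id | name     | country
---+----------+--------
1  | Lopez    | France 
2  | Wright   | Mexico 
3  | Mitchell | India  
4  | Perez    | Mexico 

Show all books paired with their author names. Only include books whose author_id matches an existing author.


INNER JOIN keeps only books rows whose author_id matches an id in authors. Walk through each book:
  - book 1 (The Iron Gate): author_id=1 -> matches Lopez
  - book 2 (Broken Clocks): author_id=NULL, no match -> dropped
  - book 3 (The Long Road): author_id=3 -> matches Mitchell
  - book 4 (The Blue Door): author_id=2 -> matches Wright
  - book 5 (The Red Mountain): author_id=NULL, no match -> dropped
So 2 of 5 rows are dropped.

SQL:
SELECT a.title, b.name AS author
FROM books a
INNER JOIN authors b ON a.author_id = b.id

Result:
title         | author  
--------------+---------
The Iron Gate | Lopez   
The Long Road | Mitchell
The Blue Door | Wright  
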